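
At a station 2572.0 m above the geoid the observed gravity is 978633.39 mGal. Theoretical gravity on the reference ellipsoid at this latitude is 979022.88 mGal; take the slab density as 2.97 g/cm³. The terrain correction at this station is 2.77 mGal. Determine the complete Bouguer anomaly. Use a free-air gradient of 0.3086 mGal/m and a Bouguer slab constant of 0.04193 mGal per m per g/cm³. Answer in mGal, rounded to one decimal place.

86.7

Free-air correction = 0.3086 × 2572.0 = 793.72 mGal
Free-air anomaly = 978633.39 − 979022.88 + (793.72) = 404.23 mGal
Bouguer slab correction = 0.04193 × 2.97 × 2572.0 = 320.30 mGal
Simple Bouguer anomaly = 404.23 − (320.30) = 83.93 mGal
Complete Bouguer anomaly = 83.93 + 2.77 = 86.70 mGal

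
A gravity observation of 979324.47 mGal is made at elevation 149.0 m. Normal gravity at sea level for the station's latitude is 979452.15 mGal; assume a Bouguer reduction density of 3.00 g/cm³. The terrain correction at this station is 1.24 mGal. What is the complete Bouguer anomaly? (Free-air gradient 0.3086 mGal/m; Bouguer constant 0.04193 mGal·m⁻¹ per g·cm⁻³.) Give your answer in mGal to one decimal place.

-99.2

Free-air correction = 0.3086 × 149.0 = 45.98 mGal
Free-air anomaly = 979324.47 − 979452.15 + (45.98) = -81.70 mGal
Bouguer slab correction = 0.04193 × 3.00 × 149.0 = 18.74 mGal
Simple Bouguer anomaly = -81.70 − (18.74) = -100.44 mGal
Complete Bouguer anomaly = -100.44 + 1.24 = -99.20 mGal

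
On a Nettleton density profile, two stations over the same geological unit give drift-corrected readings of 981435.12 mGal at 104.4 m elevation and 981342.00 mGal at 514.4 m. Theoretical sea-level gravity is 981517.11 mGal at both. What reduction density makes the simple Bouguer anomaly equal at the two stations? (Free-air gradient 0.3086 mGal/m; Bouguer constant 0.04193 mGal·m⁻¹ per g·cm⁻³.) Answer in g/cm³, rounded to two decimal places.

Δg_obs = 981342.00 − 981435.12 = -93.12 mGal over Δh = 514.4 − 104.4 = 410.0 m
Equal Bouguer anomalies ⇒ Δg_obs + (0.3086 − 0.04193ρ)·Δh = 0
0.3086 − 0.04193ρ = −Δg_obs/Δh = 0.22712
ρ = (0.3086 − 0.22712) / 0.04193 = 1.94 g/cm³

1.94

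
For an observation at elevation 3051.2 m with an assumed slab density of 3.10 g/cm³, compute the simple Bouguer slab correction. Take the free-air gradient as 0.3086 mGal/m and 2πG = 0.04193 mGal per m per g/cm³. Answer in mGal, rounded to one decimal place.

396.6

Bouguer slab correction = 0.04193 × 3.10 × 3051.2 = 396.6 mGal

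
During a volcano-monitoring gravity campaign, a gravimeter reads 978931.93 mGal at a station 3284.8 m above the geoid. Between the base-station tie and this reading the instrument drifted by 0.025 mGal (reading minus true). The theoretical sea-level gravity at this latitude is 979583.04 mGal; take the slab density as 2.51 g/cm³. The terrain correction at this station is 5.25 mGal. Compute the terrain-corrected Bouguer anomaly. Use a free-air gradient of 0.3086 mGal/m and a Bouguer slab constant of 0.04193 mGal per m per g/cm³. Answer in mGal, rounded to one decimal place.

Drift-corrected reading = 978931.93 − (0.025) = 978931.905 mGal
Free-air correction = 0.3086 × 3284.8 = 1013.69 mGal
Free-air anomaly = 978931.905 − 979583.04 + (1013.69) = 362.555 mGal
Bouguer slab correction = 0.04193 × 2.51 × 3284.8 = 345.71 mGal
Simple Bouguer anomaly = 362.555 − (345.71) = 16.845 mGal
Complete Bouguer anomaly = 16.845 + 5.25 = 22.095 mGal

22.1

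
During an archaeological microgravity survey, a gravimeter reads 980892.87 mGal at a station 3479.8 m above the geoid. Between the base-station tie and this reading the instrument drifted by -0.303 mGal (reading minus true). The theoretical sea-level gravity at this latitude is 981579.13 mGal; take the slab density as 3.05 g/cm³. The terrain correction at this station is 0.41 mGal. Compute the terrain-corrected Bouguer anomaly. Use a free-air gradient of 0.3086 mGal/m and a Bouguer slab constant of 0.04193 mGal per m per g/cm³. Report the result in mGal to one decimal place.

Drift-corrected reading = 980892.87 − (-0.303) = 980893.173 mGal
Free-air correction = 0.3086 × 3479.8 = 1073.87 mGal
Free-air anomaly = 980893.173 − 981579.13 + (1073.87) = 387.913 mGal
Bouguer slab correction = 0.04193 × 3.05 × 3479.8 = 445.02 mGal
Simple Bouguer anomaly = 387.913 − (445.02) = -57.107 mGal
Complete Bouguer anomaly = -57.107 + 0.41 = -56.697 mGal

-56.7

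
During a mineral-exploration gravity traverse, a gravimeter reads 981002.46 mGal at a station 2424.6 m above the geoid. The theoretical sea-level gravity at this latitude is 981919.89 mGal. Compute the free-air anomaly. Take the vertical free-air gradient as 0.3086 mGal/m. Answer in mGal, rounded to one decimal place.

Free-air correction = 0.3086 × 2424.6 = 748.23 mGal
Free-air anomaly = 981002.46 − 981919.89 + (748.23) = -169.20 mGal

-169.2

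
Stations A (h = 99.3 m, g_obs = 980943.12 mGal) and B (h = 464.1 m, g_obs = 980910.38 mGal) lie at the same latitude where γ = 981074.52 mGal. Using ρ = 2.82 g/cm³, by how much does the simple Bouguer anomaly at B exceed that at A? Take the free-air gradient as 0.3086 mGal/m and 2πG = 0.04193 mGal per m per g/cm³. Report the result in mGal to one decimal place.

Δg_SB(A) = 980943.12 − 981074.52 + 0.3086×99.3 − 0.04193×2.82×99.3 = -112.50 mGal
Δg_SB(B) = 980910.38 − 981074.52 + 0.3086×464.1 − 0.04193×2.82×464.1 = -75.80 mGal
Difference = -75.80 − (-112.50) = 36.70 mGal

36.7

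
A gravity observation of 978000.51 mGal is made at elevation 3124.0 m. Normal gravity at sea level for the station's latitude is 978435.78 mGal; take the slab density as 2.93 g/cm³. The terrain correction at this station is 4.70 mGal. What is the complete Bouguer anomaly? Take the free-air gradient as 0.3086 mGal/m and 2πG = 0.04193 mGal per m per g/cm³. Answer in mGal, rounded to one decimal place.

149.7

Free-air correction = 0.3086 × 3124.0 = 964.07 mGal
Free-air anomaly = 978000.51 − 978435.78 + (964.07) = 528.80 mGal
Bouguer slab correction = 0.04193 × 2.93 × 3124.0 = 383.80 mGal
Simple Bouguer anomaly = 528.80 − (383.80) = 145.00 mGal
Complete Bouguer anomaly = 145.00 + 4.70 = 149.70 mGal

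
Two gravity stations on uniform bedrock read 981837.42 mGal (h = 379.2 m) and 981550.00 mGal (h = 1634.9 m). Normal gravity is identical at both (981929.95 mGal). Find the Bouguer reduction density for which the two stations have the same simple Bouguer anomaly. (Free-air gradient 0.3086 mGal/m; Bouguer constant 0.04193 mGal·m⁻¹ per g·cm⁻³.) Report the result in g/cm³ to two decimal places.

1.90

Δg_obs = 981550.00 − 981837.42 = -287.42 mGal over Δh = 1634.9 − 379.2 = 1255.7 m
Equal Bouguer anomalies ⇒ Δg_obs + (0.3086 − 0.04193ρ)·Δh = 0
0.3086 − 0.04193ρ = −Δg_obs/Δh = 0.22889
ρ = (0.3086 − 0.22889) / 0.04193 = 1.90 g/cm³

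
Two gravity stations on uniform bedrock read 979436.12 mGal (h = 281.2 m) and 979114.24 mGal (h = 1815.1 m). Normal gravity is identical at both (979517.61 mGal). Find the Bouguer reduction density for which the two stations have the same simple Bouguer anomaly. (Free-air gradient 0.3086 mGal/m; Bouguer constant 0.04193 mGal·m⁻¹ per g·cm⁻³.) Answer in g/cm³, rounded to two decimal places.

Δg_obs = 979114.24 − 979436.12 = -321.88 mGal over Δh = 1815.1 − 281.2 = 1533.9 m
Equal Bouguer anomalies ⇒ Δg_obs + (0.3086 − 0.04193ρ)·Δh = 0
0.3086 − 0.04193ρ = −Δg_obs/Δh = 0.20984
ρ = (0.3086 − 0.20984) / 0.04193 = 2.36 g/cm³

2.36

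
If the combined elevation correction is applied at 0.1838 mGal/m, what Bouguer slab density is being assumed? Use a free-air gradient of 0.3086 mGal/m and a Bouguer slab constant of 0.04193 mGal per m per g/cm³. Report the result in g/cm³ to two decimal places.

2.98

0.1838 = 0.3086 − 0.04193 × ρ
ρ = (0.3086 − 0.1838) / 0.04193 = 2.98 g/cm³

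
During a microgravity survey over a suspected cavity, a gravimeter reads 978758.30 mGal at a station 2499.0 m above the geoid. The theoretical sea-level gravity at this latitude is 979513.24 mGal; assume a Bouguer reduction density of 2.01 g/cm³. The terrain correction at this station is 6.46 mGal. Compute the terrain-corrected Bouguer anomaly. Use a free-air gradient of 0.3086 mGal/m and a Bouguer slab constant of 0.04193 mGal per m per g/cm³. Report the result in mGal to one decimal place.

-187.9

Free-air correction = 0.3086 × 2499.0 = 771.19 mGal
Free-air anomaly = 978758.30 − 979513.24 + (771.19) = 16.25 mGal
Bouguer slab correction = 0.04193 × 2.01 × 2499.0 = 210.61 mGal
Simple Bouguer anomaly = 16.25 − (210.61) = -194.36 mGal
Complete Bouguer anomaly = -194.36 + 6.46 = -187.90 mGal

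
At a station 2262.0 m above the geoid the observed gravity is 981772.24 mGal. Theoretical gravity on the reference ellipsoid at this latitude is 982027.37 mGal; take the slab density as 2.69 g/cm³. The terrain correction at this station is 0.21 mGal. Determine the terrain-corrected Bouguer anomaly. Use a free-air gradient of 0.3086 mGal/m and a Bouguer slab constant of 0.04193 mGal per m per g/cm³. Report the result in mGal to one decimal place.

Free-air correction = 0.3086 × 2262.0 = 698.05 mGal
Free-air anomaly = 981772.24 − 982027.37 + (698.05) = 442.92 mGal
Bouguer slab correction = 0.04193 × 2.69 × 2262.0 = 255.13 mGal
Simple Bouguer anomaly = 442.92 − (255.13) = 187.79 mGal
Complete Bouguer anomaly = 187.79 + 0.21 = 188.00 mGal

188.0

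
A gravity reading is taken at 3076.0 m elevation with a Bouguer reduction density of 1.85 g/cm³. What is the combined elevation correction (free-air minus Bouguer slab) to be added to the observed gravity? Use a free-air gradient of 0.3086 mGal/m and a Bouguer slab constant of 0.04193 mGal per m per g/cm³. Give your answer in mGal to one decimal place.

710.6

Combined gradient = 0.3086 − 0.04193 × 1.85 = 0.2310295 mGal/m
Combined elevation correction = 0.2310295 × 3076.0 = 710.6 mGal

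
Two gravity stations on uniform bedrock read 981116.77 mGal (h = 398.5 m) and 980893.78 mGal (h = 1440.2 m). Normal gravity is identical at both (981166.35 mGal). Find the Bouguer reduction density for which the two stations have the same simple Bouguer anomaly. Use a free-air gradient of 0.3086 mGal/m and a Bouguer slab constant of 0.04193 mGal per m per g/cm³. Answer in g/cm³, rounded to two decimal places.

Δg_obs = 980893.78 − 981116.77 = -222.99 mGal over Δh = 1440.2 − 398.5 = 1041.7 m
Equal Bouguer anomalies ⇒ Δg_obs + (0.3086 − 0.04193ρ)·Δh = 0
0.3086 − 0.04193ρ = −Δg_obs/Δh = 0.21406
ρ = (0.3086 − 0.21406) / 0.04193 = 2.25 g/cm³

2.25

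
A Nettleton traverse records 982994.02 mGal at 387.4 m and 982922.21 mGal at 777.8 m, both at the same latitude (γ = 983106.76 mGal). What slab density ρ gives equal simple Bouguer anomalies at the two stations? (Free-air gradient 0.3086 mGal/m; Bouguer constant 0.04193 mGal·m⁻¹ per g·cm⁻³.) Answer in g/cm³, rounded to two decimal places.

Δg_obs = 982922.21 − 982994.02 = -71.81 mGal over Δh = 777.8 − 387.4 = 390.4 m
Equal Bouguer anomalies ⇒ Δg_obs + (0.3086 − 0.04193ρ)·Δh = 0
0.3086 − 0.04193ρ = −Δg_obs/Δh = 0.18394
ρ = (0.3086 − 0.18394) / 0.04193 = 2.97 g/cm³

2.97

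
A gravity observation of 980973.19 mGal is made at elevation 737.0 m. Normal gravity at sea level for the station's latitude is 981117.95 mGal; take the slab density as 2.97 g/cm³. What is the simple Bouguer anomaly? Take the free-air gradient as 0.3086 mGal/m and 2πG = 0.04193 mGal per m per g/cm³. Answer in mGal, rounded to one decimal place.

-9.1

Free-air correction = 0.3086 × 737.0 = 227.44 mGal
Free-air anomaly = 980973.19 − 981117.95 + (227.44) = 82.68 mGal
Bouguer slab correction = 0.04193 × 2.97 × 737.0 = 91.78 mGal
Simple Bouguer anomaly = 82.68 − (91.78) = -9.10 mGal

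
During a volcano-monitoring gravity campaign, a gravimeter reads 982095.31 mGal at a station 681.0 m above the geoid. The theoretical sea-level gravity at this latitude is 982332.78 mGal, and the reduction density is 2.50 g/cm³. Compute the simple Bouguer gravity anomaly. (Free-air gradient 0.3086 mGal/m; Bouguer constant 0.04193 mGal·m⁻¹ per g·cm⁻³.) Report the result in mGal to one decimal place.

Free-air correction = 0.3086 × 681.0 = 210.16 mGal
Free-air anomaly = 982095.31 − 982332.78 + (210.16) = -27.31 mGal
Bouguer slab correction = 0.04193 × 2.50 × 681.0 = 71.39 mGal
Simple Bouguer anomaly = -27.31 − (71.39) = -98.70 mGal

-98.7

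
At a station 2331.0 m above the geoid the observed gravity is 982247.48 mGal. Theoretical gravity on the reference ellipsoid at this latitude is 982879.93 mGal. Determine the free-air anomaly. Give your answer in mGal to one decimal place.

Free-air correction = 0.3086 × 2331.0 = 719.35 mGal
Free-air anomaly = 982247.48 − 982879.93 + (719.35) = 86.90 mGal

86.9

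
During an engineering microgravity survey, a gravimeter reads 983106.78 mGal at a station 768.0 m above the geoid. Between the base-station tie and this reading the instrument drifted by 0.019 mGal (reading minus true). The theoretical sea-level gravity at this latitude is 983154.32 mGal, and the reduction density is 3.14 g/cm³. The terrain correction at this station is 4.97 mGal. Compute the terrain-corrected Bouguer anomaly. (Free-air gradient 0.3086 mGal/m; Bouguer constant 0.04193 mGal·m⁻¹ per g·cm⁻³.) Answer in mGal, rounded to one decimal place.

Drift-corrected reading = 983106.78 − (0.019) = 983106.761 mGal
Free-air correction = 0.3086 × 768.0 = 237.00 mGal
Free-air anomaly = 983106.761 − 983154.32 + (237.00) = 189.441 mGal
Bouguer slab correction = 0.04193 × 3.14 × 768.0 = 101.12 mGal
Simple Bouguer anomaly = 189.441 − (101.12) = 88.321 mGal
Complete Bouguer anomaly = 88.321 + 4.97 = 93.291 mGal

93.3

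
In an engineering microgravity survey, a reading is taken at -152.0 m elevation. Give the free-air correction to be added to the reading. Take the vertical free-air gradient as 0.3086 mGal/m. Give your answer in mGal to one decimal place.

Free-air correction = 0.3086 × -152.0 = -46.9 mGal

-46.9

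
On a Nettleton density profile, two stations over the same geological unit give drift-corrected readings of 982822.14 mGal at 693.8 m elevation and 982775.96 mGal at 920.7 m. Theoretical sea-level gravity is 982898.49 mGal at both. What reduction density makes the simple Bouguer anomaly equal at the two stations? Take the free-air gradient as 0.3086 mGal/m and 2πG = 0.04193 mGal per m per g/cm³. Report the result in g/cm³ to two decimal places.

Δg_obs = 982775.96 − 982822.14 = -46.18 mGal over Δh = 920.7 − 693.8 = 226.9 m
Equal Bouguer anomalies ⇒ Δg_obs + (0.3086 − 0.04193ρ)·Δh = 0
0.3086 − 0.04193ρ = −Δg_obs/Δh = 0.20353
ρ = (0.3086 − 0.20353) / 0.04193 = 2.51 g/cm³

2.51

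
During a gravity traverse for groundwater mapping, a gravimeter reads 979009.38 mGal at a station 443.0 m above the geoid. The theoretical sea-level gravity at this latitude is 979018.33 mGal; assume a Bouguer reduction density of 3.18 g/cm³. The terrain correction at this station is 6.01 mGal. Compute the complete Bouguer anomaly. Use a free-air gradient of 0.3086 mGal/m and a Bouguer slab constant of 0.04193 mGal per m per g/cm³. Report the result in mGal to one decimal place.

Free-air correction = 0.3086 × 443.0 = 136.71 mGal
Free-air anomaly = 979009.38 − 979018.33 + (136.71) = 127.76 mGal
Bouguer slab correction = 0.04193 × 3.18 × 443.0 = 59.07 mGal
Simple Bouguer anomaly = 127.76 − (59.07) = 68.69 mGal
Complete Bouguer anomaly = 68.69 + 6.01 = 74.70 mGal

74.7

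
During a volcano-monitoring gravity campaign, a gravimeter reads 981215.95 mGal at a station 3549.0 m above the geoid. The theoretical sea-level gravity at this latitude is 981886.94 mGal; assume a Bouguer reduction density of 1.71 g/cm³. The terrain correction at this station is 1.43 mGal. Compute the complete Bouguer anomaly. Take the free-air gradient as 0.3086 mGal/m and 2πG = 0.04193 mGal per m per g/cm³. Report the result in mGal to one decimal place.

171.2

Free-air correction = 0.3086 × 3549.0 = 1095.22 mGal
Free-air anomaly = 981215.95 − 981886.94 + (1095.22) = 424.23 mGal
Bouguer slab correction = 0.04193 × 1.71 × 3549.0 = 254.46 mGal
Simple Bouguer anomaly = 424.23 − (254.46) = 169.77 mGal
Complete Bouguer anomaly = 169.77 + 1.43 = 171.20 mGal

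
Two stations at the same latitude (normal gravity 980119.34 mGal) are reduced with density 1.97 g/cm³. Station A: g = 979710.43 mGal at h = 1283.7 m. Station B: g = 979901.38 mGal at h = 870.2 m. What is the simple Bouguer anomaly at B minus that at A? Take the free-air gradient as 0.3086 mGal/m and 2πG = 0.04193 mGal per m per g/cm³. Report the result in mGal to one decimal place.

Δg_SB(A) = 979710.43 − 980119.34 + 0.3086×1283.7 − 0.04193×1.97×1283.7 = -118.80 mGal
Δg_SB(B) = 979901.38 − 980119.34 + 0.3086×870.2 − 0.04193×1.97×870.2 = -21.30 mGal
Difference = -21.30 − (-118.80) = 97.50 mGal

97.5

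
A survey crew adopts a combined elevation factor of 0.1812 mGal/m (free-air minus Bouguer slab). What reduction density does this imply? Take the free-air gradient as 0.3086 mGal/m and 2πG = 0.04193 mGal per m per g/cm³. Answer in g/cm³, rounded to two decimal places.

3.04

0.1812 = 0.3086 − 0.04193 × ρ
ρ = (0.3086 − 0.1812) / 0.04193 = 3.04 g/cm³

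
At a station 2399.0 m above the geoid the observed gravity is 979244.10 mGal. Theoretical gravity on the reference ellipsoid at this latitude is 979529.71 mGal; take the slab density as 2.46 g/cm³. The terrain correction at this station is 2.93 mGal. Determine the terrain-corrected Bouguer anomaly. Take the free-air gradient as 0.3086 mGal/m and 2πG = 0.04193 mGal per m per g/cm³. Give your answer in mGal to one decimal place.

Free-air correction = 0.3086 × 2399.0 = 740.33 mGal
Free-air anomaly = 979244.10 − 979529.71 + (740.33) = 454.72 mGal
Bouguer slab correction = 0.04193 × 2.46 × 2399.0 = 247.45 mGal
Simple Bouguer anomaly = 454.72 − (247.45) = 207.27 mGal
Complete Bouguer anomaly = 207.27 + 2.93 = 210.20 mGal

210.2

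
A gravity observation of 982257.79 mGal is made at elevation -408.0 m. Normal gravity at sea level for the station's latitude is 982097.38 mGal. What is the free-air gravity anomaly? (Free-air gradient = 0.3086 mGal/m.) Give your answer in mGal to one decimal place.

34.5

Free-air correction = 0.3086 × -408.0 = -125.91 mGal
Free-air anomaly = 982257.79 − 982097.38 + (-125.91) = 34.50 mGal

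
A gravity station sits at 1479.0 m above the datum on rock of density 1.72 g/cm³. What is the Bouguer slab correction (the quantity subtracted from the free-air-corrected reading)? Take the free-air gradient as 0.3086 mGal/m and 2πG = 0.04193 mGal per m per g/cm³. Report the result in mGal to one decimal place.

Bouguer slab correction = 0.04193 × 1.72 × 1479.0 = 106.7 mGal

106.7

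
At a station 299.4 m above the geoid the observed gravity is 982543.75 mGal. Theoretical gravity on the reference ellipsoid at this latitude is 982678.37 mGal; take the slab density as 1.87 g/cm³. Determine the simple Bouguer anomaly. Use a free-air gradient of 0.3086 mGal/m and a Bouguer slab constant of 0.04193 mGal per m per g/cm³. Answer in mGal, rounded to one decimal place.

-65.7

Free-air correction = 0.3086 × 299.4 = 92.39 mGal
Free-air anomaly = 982543.75 − 982678.37 + (92.39) = -42.23 mGal
Bouguer slab correction = 0.04193 × 1.87 × 299.4 = 23.48 mGal
Simple Bouguer anomaly = -42.23 − (23.48) = -65.71 mGal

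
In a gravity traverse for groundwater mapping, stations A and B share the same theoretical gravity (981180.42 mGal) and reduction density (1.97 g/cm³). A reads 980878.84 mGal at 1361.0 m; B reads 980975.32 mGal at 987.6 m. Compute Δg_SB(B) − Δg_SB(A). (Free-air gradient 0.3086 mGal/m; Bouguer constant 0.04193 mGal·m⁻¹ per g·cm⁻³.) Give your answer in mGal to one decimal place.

12.1

Δg_SB(A) = 980878.84 − 981180.42 + 0.3086×1361.0 − 0.04193×1.97×1361.0 = 6.00 mGal
Δg_SB(B) = 980975.32 − 981180.42 + 0.3086×987.6 − 0.04193×1.97×987.6 = 18.10 mGal
Difference = 18.10 − (6.00) = 12.10 mGal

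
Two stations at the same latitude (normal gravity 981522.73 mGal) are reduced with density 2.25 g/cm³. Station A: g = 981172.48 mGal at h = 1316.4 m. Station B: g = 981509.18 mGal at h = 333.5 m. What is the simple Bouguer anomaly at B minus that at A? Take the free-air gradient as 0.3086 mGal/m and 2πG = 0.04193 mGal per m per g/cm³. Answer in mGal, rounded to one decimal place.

Δg_SB(A) = 981172.48 − 981522.73 + 0.3086×1316.4 − 0.04193×2.25×1316.4 = -68.20 mGal
Δg_SB(B) = 981509.18 − 981522.73 + 0.3086×333.5 − 0.04193×2.25×333.5 = 57.90 mGal
Difference = 57.90 − (-68.20) = 126.10 mGal

126.1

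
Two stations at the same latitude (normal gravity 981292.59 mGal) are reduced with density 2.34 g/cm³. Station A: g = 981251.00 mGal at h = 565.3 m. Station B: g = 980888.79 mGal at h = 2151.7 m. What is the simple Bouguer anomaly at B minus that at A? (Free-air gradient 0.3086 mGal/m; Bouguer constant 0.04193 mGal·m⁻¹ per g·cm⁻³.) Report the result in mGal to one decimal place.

-28.3

Δg_SB(A) = 981251.00 − 981292.59 + 0.3086×565.3 − 0.04193×2.34×565.3 = 77.40 mGal
Δg_SB(B) = 980888.79 − 981292.59 + 0.3086×2151.7 − 0.04193×2.34×2151.7 = 49.10 mGal
Difference = 49.10 − (77.40) = -28.30 mGal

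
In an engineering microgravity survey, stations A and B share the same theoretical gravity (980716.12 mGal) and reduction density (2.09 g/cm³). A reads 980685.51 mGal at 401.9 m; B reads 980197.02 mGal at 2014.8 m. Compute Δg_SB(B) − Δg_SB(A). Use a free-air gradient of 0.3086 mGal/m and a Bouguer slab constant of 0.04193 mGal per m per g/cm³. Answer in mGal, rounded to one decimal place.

-132.1

Δg_SB(A) = 980685.51 − 980716.12 + 0.3086×401.9 − 0.04193×2.09×401.9 = 58.20 mGal
Δg_SB(B) = 980197.02 − 980716.12 + 0.3086×2014.8 − 0.04193×2.09×2014.8 = -73.90 mGal
Difference = -73.90 − (58.20) = -132.10 mGal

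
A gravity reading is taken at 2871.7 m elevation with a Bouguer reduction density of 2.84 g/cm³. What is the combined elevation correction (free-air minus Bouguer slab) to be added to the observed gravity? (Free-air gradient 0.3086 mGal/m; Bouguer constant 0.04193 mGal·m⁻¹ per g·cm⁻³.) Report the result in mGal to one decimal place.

544.2

Combined gradient = 0.3086 − 0.04193 × 2.84 = 0.1895188 mGal/m
Combined elevation correction = 0.1895188 × 2871.7 = 544.2 mGal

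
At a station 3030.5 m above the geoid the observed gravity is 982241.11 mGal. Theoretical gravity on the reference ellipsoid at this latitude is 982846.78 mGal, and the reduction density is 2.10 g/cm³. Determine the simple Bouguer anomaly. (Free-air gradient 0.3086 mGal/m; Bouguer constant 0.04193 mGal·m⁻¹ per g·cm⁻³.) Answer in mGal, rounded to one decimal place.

62.7

Free-air correction = 0.3086 × 3030.5 = 935.21 mGal
Free-air anomaly = 982241.11 − 982846.78 + (935.21) = 329.54 mGal
Bouguer slab correction = 0.04193 × 2.10 × 3030.5 = 266.84 mGal
Simple Bouguer anomaly = 329.54 − (266.84) = 62.70 mGal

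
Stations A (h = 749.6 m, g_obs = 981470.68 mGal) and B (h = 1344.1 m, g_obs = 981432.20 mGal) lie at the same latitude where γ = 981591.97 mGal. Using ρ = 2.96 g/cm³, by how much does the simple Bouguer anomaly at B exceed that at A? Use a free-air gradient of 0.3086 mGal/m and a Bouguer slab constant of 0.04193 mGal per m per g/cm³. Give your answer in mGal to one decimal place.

71.2

Δg_SB(A) = 981470.68 − 981591.97 + 0.3086×749.6 − 0.04193×2.96×749.6 = 17.00 mGal
Δg_SB(B) = 981432.20 − 981591.97 + 0.3086×1344.1 − 0.04193×2.96×1344.1 = 88.20 mGal
Difference = 88.20 − (17.00) = 71.20 mGal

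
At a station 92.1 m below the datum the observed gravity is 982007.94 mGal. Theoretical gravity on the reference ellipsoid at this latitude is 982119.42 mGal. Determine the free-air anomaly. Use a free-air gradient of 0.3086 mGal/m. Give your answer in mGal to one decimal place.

-139.9

Free-air correction = 0.3086 × -92.1 = -28.42 mGal
Free-air anomaly = 982007.94 − 982119.42 + (-28.42) = -139.90 mGal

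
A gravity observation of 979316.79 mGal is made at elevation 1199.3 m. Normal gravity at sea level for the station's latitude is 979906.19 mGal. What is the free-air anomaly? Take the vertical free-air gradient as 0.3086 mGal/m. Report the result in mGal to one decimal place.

-219.3

Free-air correction = 0.3086 × 1199.3 = 370.10 mGal
Free-air anomaly = 979316.79 − 979906.19 + (370.10) = -219.30 mGal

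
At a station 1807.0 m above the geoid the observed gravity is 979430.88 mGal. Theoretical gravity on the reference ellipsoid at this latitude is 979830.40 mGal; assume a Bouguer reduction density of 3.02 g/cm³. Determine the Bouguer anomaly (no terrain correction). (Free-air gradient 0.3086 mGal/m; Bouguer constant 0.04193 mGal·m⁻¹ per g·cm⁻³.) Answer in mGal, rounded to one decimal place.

Free-air correction = 0.3086 × 1807.0 = 557.64 mGal
Free-air anomaly = 979430.88 − 979830.40 + (557.64) = 158.12 mGal
Bouguer slab correction = 0.04193 × 3.02 × 1807.0 = 228.82 mGal
Simple Bouguer anomaly = 158.12 − (228.82) = -70.70 mGal

-70.7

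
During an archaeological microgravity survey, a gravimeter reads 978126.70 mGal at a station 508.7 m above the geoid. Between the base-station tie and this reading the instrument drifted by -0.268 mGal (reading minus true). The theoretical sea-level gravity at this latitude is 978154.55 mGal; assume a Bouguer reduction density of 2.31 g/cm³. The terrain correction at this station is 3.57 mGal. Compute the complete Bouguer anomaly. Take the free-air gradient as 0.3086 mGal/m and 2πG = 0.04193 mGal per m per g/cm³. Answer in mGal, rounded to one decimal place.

83.7

Drift-corrected reading = 978126.70 − (-0.268) = 978126.968 mGal
Free-air correction = 0.3086 × 508.7 = 156.98 mGal
Free-air anomaly = 978126.968 − 978154.55 + (156.98) = 129.398 mGal
Bouguer slab correction = 0.04193 × 2.31 × 508.7 = 49.27 mGal
Simple Bouguer anomaly = 129.398 − (49.27) = 80.128 mGal
Complete Bouguer anomaly = 80.128 + 3.57 = 83.698 mGal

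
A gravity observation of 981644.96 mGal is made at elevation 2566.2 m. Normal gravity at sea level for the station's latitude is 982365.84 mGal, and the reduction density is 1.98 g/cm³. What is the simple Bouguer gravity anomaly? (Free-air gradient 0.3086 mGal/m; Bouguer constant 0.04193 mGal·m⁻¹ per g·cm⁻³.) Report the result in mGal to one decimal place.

Free-air correction = 0.3086 × 2566.2 = 791.93 mGal
Free-air anomaly = 981644.96 − 982365.84 + (791.93) = 71.05 mGal
Bouguer slab correction = 0.04193 × 1.98 × 2566.2 = 213.05 mGal
Simple Bouguer anomaly = 71.05 − (213.05) = -142.00 mGal

-142.0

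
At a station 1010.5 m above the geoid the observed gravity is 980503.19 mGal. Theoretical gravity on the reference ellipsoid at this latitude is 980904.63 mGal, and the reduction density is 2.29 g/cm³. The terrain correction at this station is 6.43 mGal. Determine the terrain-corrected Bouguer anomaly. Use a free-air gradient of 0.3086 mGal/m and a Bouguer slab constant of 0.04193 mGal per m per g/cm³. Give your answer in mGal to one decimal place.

Free-air correction = 0.3086 × 1010.5 = 311.84 mGal
Free-air anomaly = 980503.19 − 980904.63 + (311.84) = -89.60 mGal
Bouguer slab correction = 0.04193 × 2.29 × 1010.5 = 97.03 mGal
Simple Bouguer anomaly = -89.60 − (97.03) = -186.63 mGal
Complete Bouguer anomaly = -186.63 + 6.43 = -180.20 mGal

-180.2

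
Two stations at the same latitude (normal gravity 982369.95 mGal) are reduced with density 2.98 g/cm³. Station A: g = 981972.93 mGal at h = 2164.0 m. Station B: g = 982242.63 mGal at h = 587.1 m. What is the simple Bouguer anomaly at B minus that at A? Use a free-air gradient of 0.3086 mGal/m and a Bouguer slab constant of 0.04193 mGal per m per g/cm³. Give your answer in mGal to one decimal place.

-19.9

Δg_SB(A) = 981972.93 − 982369.95 + 0.3086×2164.0 − 0.04193×2.98×2164.0 = 0.40 mGal
Δg_SB(B) = 982242.63 − 982369.95 + 0.3086×587.1 − 0.04193×2.98×587.1 = -19.50 mGal
Difference = -19.50 − (0.40) = -19.90 mGal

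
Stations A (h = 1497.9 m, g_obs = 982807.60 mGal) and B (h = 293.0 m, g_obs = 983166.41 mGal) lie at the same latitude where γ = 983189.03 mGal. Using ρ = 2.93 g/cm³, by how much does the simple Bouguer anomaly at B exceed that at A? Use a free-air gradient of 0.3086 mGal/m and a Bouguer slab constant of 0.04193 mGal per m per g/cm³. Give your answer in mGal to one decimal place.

135.0

Δg_SB(A) = 982807.60 − 983189.03 + 0.3086×1497.9 − 0.04193×2.93×1497.9 = -103.20 mGal
Δg_SB(B) = 983166.41 − 983189.03 + 0.3086×293.0 − 0.04193×2.93×293.0 = 31.80 mGal
Difference = 31.80 − (-103.20) = 135.00 mGal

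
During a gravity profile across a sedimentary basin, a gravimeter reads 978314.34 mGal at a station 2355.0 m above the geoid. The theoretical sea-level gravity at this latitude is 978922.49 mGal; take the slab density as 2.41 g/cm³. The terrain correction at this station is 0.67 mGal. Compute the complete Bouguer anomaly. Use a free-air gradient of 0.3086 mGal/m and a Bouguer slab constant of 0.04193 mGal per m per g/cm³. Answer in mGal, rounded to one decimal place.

-118.7

Free-air correction = 0.3086 × 2355.0 = 726.75 mGal
Free-air anomaly = 978314.34 − 978922.49 + (726.75) = 118.60 mGal
Bouguer slab correction = 0.04193 × 2.41 × 2355.0 = 237.98 mGal
Simple Bouguer anomaly = 118.60 − (237.98) = -119.38 mGal
Complete Bouguer anomaly = -119.38 + 0.67 = -118.71 mGal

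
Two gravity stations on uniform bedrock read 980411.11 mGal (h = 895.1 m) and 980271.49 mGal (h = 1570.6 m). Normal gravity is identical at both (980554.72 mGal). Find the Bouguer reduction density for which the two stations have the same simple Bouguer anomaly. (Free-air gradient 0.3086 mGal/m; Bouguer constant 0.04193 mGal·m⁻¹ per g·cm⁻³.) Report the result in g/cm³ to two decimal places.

2.43

Δg_obs = 980271.49 − 980411.11 = -139.62 mGal over Δh = 1570.6 − 895.1 = 675.5 m
Equal Bouguer anomalies ⇒ Δg_obs + (0.3086 − 0.04193ρ)·Δh = 0
0.3086 − 0.04193ρ = −Δg_obs/Δh = 0.20669
ρ = (0.3086 − 0.20669) / 0.04193 = 2.43 g/cm³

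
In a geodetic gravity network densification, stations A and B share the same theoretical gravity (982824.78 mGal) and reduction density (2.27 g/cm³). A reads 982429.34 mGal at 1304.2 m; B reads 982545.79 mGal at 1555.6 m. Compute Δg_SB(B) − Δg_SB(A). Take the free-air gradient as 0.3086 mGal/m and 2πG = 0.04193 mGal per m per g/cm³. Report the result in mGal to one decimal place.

Δg_SB(A) = 982429.34 − 982824.78 + 0.3086×1304.2 − 0.04193×2.27×1304.2 = -117.10 mGal
Δg_SB(B) = 982545.79 − 982824.78 + 0.3086×1555.6 − 0.04193×2.27×1555.6 = 53.00 mGal
Difference = 53.00 − (-117.10) = 170.10 mGal

170.1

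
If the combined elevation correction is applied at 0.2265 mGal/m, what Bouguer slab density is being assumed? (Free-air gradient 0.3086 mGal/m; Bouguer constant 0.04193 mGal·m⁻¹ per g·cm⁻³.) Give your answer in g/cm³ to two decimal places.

1.96

0.2265 = 0.3086 − 0.04193 × ρ
ρ = (0.3086 − 0.2265) / 0.04193 = 1.96 g/cm³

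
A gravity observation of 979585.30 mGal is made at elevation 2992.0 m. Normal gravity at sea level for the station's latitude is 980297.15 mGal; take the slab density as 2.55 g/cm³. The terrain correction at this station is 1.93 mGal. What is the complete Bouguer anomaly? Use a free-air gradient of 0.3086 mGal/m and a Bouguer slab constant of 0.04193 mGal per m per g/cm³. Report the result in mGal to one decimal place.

Free-air correction = 0.3086 × 2992.0 = 923.33 mGal
Free-air anomaly = 979585.30 − 980297.15 + (923.33) = 211.48 mGal
Bouguer slab correction = 0.04193 × 2.55 × 2992.0 = 319.91 mGal
Simple Bouguer anomaly = 211.48 − (319.91) = -108.43 mGal
Complete Bouguer anomaly = -108.43 + 1.93 = -106.50 mGal

-106.5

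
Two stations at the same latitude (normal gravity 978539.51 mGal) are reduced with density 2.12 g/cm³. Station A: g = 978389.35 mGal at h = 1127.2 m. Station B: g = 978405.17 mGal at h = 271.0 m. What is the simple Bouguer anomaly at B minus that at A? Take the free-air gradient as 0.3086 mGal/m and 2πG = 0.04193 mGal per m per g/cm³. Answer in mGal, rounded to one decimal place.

-172.3

Δg_SB(A) = 978389.35 − 978539.51 + 0.3086×1127.2 − 0.04193×2.12×1127.2 = 97.50 mGal
Δg_SB(B) = 978405.17 − 978539.51 + 0.3086×271.0 − 0.04193×2.12×271.0 = -74.80 mGal
Difference = -74.80 − (97.50) = -172.30 mGal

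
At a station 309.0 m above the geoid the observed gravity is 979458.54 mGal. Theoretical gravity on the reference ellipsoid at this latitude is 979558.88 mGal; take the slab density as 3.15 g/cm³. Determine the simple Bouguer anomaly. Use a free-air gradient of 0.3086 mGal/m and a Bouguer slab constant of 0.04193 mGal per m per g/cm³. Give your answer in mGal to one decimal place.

-45.8

Free-air correction = 0.3086 × 309.0 = 95.36 mGal
Free-air anomaly = 979458.54 − 979558.88 + (95.36) = -4.98 mGal
Bouguer slab correction = 0.04193 × 3.15 × 309.0 = 40.81 mGal
Simple Bouguer anomaly = -4.98 − (40.81) = -45.79 mGal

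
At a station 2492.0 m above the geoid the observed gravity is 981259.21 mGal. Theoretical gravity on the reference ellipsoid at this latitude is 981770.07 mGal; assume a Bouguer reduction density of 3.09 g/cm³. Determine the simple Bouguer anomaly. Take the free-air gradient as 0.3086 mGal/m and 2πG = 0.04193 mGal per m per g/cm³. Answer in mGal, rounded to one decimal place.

-64.7

Free-air correction = 0.3086 × 2492.0 = 769.03 mGal
Free-air anomaly = 981259.21 − 981770.07 + (769.03) = 258.17 mGal
Bouguer slab correction = 0.04193 × 3.09 × 2492.0 = 322.87 mGal
Simple Bouguer anomaly = 258.17 − (322.87) = -64.70 mGal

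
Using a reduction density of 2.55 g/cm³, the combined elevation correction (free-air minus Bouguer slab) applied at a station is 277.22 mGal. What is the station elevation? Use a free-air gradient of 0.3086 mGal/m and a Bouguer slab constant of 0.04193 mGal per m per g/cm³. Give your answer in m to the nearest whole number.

1375

Combined gradient = 0.3086 − 0.04193 × 2.55 = 0.2016785 mGal/m
h = 277.22 / 0.2016785 = 1374.56 m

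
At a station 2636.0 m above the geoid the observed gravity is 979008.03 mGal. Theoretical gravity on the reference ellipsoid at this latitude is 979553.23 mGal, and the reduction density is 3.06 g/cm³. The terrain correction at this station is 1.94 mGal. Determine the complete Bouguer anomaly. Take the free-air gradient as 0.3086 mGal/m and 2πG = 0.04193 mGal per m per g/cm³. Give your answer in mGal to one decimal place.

Free-air correction = 0.3086 × 2636.0 = 813.47 mGal
Free-air anomaly = 979008.03 − 979553.23 + (813.47) = 268.27 mGal
Bouguer slab correction = 0.04193 × 3.06 × 2636.0 = 338.21 mGal
Simple Bouguer anomaly = 268.27 − (338.21) = -69.94 mGal
Complete Bouguer anomaly = -69.94 + 1.94 = -68.00 mGal

-68.0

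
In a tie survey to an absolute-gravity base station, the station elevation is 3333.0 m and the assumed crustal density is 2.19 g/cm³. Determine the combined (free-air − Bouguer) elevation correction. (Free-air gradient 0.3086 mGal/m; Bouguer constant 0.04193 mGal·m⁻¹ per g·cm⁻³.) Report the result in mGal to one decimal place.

722.5

Combined gradient = 0.3086 − 0.04193 × 2.19 = 0.2167733 mGal/m
Combined elevation correction = 0.2167733 × 3333.0 = 722.5 mGal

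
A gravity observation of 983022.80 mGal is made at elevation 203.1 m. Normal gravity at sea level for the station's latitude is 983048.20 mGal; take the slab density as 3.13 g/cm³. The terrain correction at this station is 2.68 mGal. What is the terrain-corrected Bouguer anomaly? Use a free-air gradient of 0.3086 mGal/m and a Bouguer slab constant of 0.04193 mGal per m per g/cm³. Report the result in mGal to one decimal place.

Free-air correction = 0.3086 × 203.1 = 62.68 mGal
Free-air anomaly = 983022.80 − 983048.20 + (62.68) = 37.28 mGal
Bouguer slab correction = 0.04193 × 3.13 × 203.1 = 26.66 mGal
Simple Bouguer anomaly = 37.28 − (26.66) = 10.62 mGal
Complete Bouguer anomaly = 10.62 + 2.68 = 13.30 mGal

13.3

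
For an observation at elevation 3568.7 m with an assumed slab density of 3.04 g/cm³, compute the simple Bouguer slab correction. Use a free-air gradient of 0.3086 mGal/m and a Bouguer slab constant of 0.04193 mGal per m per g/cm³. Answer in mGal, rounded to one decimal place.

Bouguer slab correction = 0.04193 × 3.04 × 3568.7 = 454.9 mGal

454.9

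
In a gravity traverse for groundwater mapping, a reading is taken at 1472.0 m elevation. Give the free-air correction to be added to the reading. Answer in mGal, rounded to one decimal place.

Free-air correction = 0.3086 × 1472.0 = 454.3 mGal

454.3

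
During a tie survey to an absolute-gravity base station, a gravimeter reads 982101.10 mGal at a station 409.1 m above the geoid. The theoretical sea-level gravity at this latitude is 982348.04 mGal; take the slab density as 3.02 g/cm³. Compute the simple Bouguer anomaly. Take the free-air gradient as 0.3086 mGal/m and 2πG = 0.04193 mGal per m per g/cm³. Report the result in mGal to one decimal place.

Free-air correction = 0.3086 × 409.1 = 126.25 mGal
Free-air anomaly = 982101.10 − 982348.04 + (126.25) = -120.69 mGal
Bouguer slab correction = 0.04193 × 3.02 × 409.1 = 51.80 mGal
Simple Bouguer anomaly = -120.69 − (51.80) = -172.49 mGal

-172.5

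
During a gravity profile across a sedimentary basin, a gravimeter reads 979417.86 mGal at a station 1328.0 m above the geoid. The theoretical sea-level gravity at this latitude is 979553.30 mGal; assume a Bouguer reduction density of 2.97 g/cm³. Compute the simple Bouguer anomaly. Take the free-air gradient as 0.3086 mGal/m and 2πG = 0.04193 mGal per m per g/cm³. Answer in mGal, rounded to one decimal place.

109.0

Free-air correction = 0.3086 × 1328.0 = 409.82 mGal
Free-air anomaly = 979417.86 − 979553.30 + (409.82) = 274.38 mGal
Bouguer slab correction = 0.04193 × 2.97 × 1328.0 = 165.38 mGal
Simple Bouguer anomaly = 274.38 − (165.38) = 109.00 mGal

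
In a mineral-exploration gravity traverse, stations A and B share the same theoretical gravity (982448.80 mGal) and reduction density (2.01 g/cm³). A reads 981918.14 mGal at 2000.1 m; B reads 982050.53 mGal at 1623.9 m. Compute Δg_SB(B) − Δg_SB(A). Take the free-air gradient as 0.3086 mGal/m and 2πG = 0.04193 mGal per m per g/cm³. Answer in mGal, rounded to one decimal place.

Δg_SB(A) = 981918.14 − 982448.80 + 0.3086×2000.1 − 0.04193×2.01×2000.1 = -82.00 mGal
Δg_SB(B) = 982050.53 − 982448.80 + 0.3086×1623.9 − 0.04193×2.01×1623.9 = -34.00 mGal
Difference = -34.00 − (-82.00) = 48.00 mGal

48.0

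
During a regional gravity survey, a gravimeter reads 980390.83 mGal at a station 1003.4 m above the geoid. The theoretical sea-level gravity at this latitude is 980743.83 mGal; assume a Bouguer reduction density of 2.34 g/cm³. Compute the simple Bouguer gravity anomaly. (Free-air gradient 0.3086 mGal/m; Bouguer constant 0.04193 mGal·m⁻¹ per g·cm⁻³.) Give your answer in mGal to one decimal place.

-141.8

Free-air correction = 0.3086 × 1003.4 = 309.65 mGal
Free-air anomaly = 980390.83 − 980743.83 + (309.65) = -43.35 mGal
Bouguer slab correction = 0.04193 × 2.34 × 1003.4 = 98.45 mGal
Simple Bouguer anomaly = -43.35 − (98.45) = -141.80 mGal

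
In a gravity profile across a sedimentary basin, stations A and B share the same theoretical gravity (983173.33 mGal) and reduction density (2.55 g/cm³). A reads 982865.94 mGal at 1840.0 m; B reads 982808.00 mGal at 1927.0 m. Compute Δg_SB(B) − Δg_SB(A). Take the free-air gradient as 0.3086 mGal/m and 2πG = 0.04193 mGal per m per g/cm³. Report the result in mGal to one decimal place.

Δg_SB(A) = 982865.94 − 983173.33 + 0.3086×1840.0 − 0.04193×2.55×1840.0 = 63.70 mGal
Δg_SB(B) = 982808.00 − 983173.33 + 0.3086×1927.0 − 0.04193×2.55×1927.0 = 23.30 mGal
Difference = 23.30 − (63.70) = -40.40 mGal

-40.4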